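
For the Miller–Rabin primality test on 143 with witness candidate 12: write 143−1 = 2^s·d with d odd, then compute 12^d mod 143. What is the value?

143 − 1 = 142 = 2^1 · 71, so d = 71.
12^1 ≡ 12 (mod 143)
12^2 ≡ 12^2 = 144 ≡ 1 (mod 143)
12^4 ≡ 1^2 = 1 ≡ 1 (mod 143)
12^8 ≡ 1^2 = 1 ≡ 1 (mod 143)
12^16 ≡ 1^2 = 1 ≡ 1 (mod 143)
12^32 ≡ 1^2 = 1 ≡ 1 (mod 143)
12^64 ≡ 1^2 = 1 ≡ 1 (mod 143)
71 = 64 + 4 + 2 + 1 in binary powers of 2.
So 12^71 ≡ 1 · 1 · 1 · 12 ≡ 12 (mod 143).
Squaring chain: 12; never reaches −1, so base 12 is a Miller–Rabin witness that 143 is composite.

12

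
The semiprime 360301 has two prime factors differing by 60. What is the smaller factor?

571

Since p = q + 60, we have 360301 = q(q + 60), so q² + 60q − 360301 = 0.
Discriminant: 60² + 4·360301 = 3600 + 1441204 = 1444804; √1444804 = 1202.
q = (−60 + 1202)/2 = 571, and p = q + 60 = 631.
Check: 571 · 631 = 360301.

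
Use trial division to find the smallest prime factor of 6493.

6493 is odd.
Digit sum 22, not divisible by 3.
Ends in 3: not divisible by 5.
7: 6493 = 7·927 + 4
11: 6493 = 11·590 + 3
13: 6493 = 13·499 + 6
17: 6493 = 17·381 + 16
19: 6493 = 19·341 + 14
23: 6493 = 23·282 + 7
29: 6493 = 29·223 + 26
31: 6493 = 31·209 + 14
37: 6493 = 37·175 + 18
41: 6493 = 41·158 + 15
43: 6493 = 43·151

43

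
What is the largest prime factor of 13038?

13038 = 2 · 6519
6519 = 3 · 2173
2173 = 41 · 53
53 is prime.
So 13038 = 2 · 3 · 41 · 53; the largest prime factor is 53.

53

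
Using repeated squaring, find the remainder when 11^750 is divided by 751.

1

11^1 ≡ 11 (mod 751)
11^2 ≡ 11^2 = 121 ≡ 121 (mod 751)
11^4 ≡ 121^2 = 14641 ≡ 372 (mod 751)
11^8 ≡ 372^2 = 138384 ≡ 200 (mod 751)
11^16 ≡ 200^2 = 40000 ≡ 197 (mod 751)
11^32 ≡ 197^2 = 38809 ≡ 508 (mod 751)
11^64 ≡ 508^2 = 258064 ≡ 471 (mod 751)
11^128 ≡ 471^2 = 221841 ≡ 296 (mod 751)
11^256 ≡ 296^2 = 87616 ≡ 500 (mod 751)
11^512 ≡ 500^2 = 250000 ≡ 668 (mod 751)
750 = 512 + 128 + 64 + 32 + 8 + 4 + 2 in binary powers of 2.
So 11^750 ≡ 668 · 296 · 471 · 508 · 200 · 372 · 121 ≡ 1 (mod 751).
Since the result is 1, base 11 gives no evidence that 751 is composite.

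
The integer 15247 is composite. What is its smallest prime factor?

79

15247 is odd.
Digit sum 19, not divisible by 3.
Ends in 7: not divisible by 5.
7: 15247 = 7·2178 + 1
11: 15247 = 11·1386 + 1
13: 15247 = 13·1172 + 11
17: 15247 = 17·896 + 15
19: 15247 = 19·802 + 9
23: 15247 = 23·662 + 21
29: 15247 = 29·525 + 22
31: 15247 = 31·491 + 26
37: 15247 = 37·412 + 3
41: 15247 = 41·371 + 36
43: 15247 = 43·354 + 25
47: 15247 = 47·324 + 19
53: 15247 = 53·287 + 36
59: 15247 = 59·258 + 25
61: 15247 = 61·249 + 58
67: 15247 = 67·227 + 38
71: 15247 = 71·214 + 53
73: 15247 = 73·208 + 63
79: 15247 = 79·193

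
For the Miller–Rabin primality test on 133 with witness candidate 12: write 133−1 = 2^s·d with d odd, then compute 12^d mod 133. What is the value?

132

133 − 1 = 132 = 2^2 · 33, so d = 33.
12^1 ≡ 12 (mod 133)
12^2 ≡ 12^2 = 144 ≡ 11 (mod 133)
12^4 ≡ 11^2 = 121 ≡ 121 (mod 133)
12^8 ≡ 121^2 = 14641 ≡ 11 (mod 133)
12^16 ≡ 11^2 = 121 ≡ 121 (mod 133)
12^32 ≡ 121^2 = 14641 ≡ 11 (mod 133)
33 = 32 + 1 in binary powers of 2.
So 12^33 ≡ 11 · 12 ≡ 132 (mod 133).
Since 12^d ≡ 132 (mod 133), base 12 does not prove 133 composite.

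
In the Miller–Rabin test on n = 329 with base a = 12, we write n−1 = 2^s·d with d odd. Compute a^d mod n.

178

329 − 1 = 328 = 2^3 · 41, so d = 41.
12^1 ≡ 12 (mod 329)
12^2 ≡ 12^2 = 144 ≡ 144 (mod 329)
12^4 ≡ 144^2 = 20736 ≡ 9 (mod 329)
12^8 ≡ 9^2 = 81 ≡ 81 (mod 329)
12^16 ≡ 81^2 = 6561 ≡ 310 (mod 329)
12^32 ≡ 310^2 = 96100 ≡ 32 (mod 329)
41 = 32 + 8 + 1 in binary powers of 2.
So 12^41 ≡ 32 · 81 · 12 ≡ 178 (mod 329).
Squaring chain: 178 → 100 → 130; never reaches −1, so base 12 is a Miller–Rabin witness that 329 is composite.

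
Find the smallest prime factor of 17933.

79

17933 is odd.
Digit sum 23, not divisible by 3.
Ends in 3: not divisible by 5.
7: 17933 = 7·2561 + 6
11: 17933 = 11·1630 + 3
13: 17933 = 13·1379 + 6
17: 17933 = 17·1054 + 15
19: 17933 = 19·943 + 16
23: 17933 = 23·779 + 16
29: 17933 = 29·618 + 11
31: 17933 = 31·578 + 15
37: 17933 = 37·484 + 25
41: 17933 = 41·437 + 16
43: 17933 = 43·417 + 2
47: 17933 = 47·381 + 26
53: 17933 = 53·338 + 19
59: 17933 = 59·303 + 56
61: 17933 = 61·293 + 60
67: 17933 = 67·267 + 44
71: 17933 = 71·252 + 41
73: 17933 = 73·245 + 48
79: 17933 = 79·227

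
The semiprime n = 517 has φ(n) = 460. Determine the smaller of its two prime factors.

11

φ(n) = (p−1)(q−1) = n − (p+q) + 1, so p + q = 517 − 460 + 1 = 58.
p and q are the roots of t² − 58t + 517 = 0.
Discriminant: 58² − 4·517 = 3364 − 2068 = 1296; √1296 = 36.
q = (58 − 36)/2 = 11, p = (58 + 36)/2 = 47.
Check: 11 · 47 = 517.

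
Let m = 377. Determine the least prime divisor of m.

13

377 is odd.
Digit sum 17, not divisible by 3.
Ends in 7: not divisible by 5.
7: 377 = 7·53 + 6
11: 377 = 11·34 + 3
13: 377 = 13·29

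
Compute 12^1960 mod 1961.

786

12^1 ≡ 12 (mod 1961)
12^2 ≡ 12^2 = 144 ≡ 144 (mod 1961)
12^4 ≡ 144^2 = 20736 ≡ 1126 (mod 1961)
12^8 ≡ 1126^2 = 1267876 ≡ 1070 (mod 1961)
12^16 ≡ 1070^2 = 1144900 ≡ 1637 (mod 1961)
12^32 ≡ 1637^2 = 2679769 ≡ 1043 (mod 1961)
12^64 ≡ 1043^2 = 1087849 ≡ 1455 (mod 1961)
12^128 ≡ 1455^2 = 2117025 ≡ 1106 (mod 1961)
12^256 ≡ 1106^2 = 1223236 ≡ 1533 (mod 1961)
12^512 ≡ 1533^2 = 2350089 ≡ 811 (mod 1961)
12^1024 ≡ 811^2 = 657721 ≡ 786 (mod 1961)
1960 = 1024 + 512 + 256 + 128 + 32 + 8 in binary powers of 2.
So 12^1960 ≡ 786 · 811 · 1533 · 1106 · 1043 · 1070 ≡ 786 (mod 1961).
Since 786 ≠ 1, base 12 is a Fermat witness: 1961 is composite.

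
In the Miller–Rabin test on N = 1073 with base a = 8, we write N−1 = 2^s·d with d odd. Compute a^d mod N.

1073 − 1 = 1072 = 2^4 · 67, so d = 67.
8^1 ≡ 8 (mod 1073)
8^2 ≡ 8^2 = 64 ≡ 64 (mod 1073)
8^4 ≡ 64^2 = 4096 ≡ 877 (mod 1073)
8^8 ≡ 877^2 = 769129 ≡ 861 (mod 1073)
8^16 ≡ 861^2 = 741321 ≡ 951 (mod 1073)
8^32 ≡ 951^2 = 904401 ≡ 935 (mod 1073)
8^64 ≡ 935^2 = 874225 ≡ 803 (mod 1073)
67 = 64 + 2 + 1 in binary powers of 2.
So 8^67 ≡ 803 · 64 · 8 ≡ 177 (mod 1073).
Squaring chain: 177 → 212 → 951 → 935; never reaches −1, so base 8 is a Miller–Rabin witness that 1073 is composite.

177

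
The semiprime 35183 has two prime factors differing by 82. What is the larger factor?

233

Since p = q + 82, we have 35183 = q(q + 82), so q² + 82q − 35183 = 0.
Discriminant: 82² + 4·35183 = 6724 + 140732 = 147456; √147456 = 384.
q = (−82 + 384)/2 = 151, and p = q + 82 = 233.
Check: 151 · 233 = 35183.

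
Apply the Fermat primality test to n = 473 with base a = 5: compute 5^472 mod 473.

454

5^1 ≡ 5 (mod 473)
5^2 ≡ 5^2 = 25 ≡ 25 (mod 473)
5^4 ≡ 25^2 = 625 ≡ 152 (mod 473)
5^8 ≡ 152^2 = 23104 ≡ 400 (mod 473)
5^16 ≡ 400^2 = 160000 ≡ 126 (mod 473)
5^32 ≡ 126^2 = 15876 ≡ 267 (mod 473)
5^64 ≡ 267^2 = 71289 ≡ 339 (mod 473)
5^128 ≡ 339^2 = 114921 ≡ 455 (mod 473)
5^256 ≡ 455^2 = 207025 ≡ 324 (mod 473)
472 = 256 + 128 + 64 + 16 + 8 in binary powers of 2.
So 5^472 ≡ 324 · 455 · 339 · 126 · 400 ≡ 454 (mod 473).
Since 454 ≠ 1, base 5 is a Fermat witness: 473 is composite.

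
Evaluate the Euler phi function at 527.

Factor: 527 = 17 · 31.
φ(527) = (17−1) · (31−1) = 16 · 30 = 480.

480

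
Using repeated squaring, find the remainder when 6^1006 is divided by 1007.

598

6^1 ≡ 6 (mod 1007)
6^2 ≡ 6^2 = 36 ≡ 36 (mod 1007)
6^4 ≡ 36^2 = 1296 ≡ 289 (mod 1007)
6^8 ≡ 289^2 = 83521 ≡ 947 (mod 1007)
6^16 ≡ 947^2 = 896809 ≡ 579 (mod 1007)
6^32 ≡ 579^2 = 335241 ≡ 917 (mod 1007)
6^64 ≡ 917^2 = 840889 ≡ 44 (mod 1007)
6^128 ≡ 44^2 = 1936 ≡ 929 (mod 1007)
6^256 ≡ 929^2 = 863041 ≡ 42 (mod 1007)
6^512 ≡ 42^2 = 1764 ≡ 757 (mod 1007)
1006 = 512 + 256 + 128 + 64 + 32 + 8 + 4 + 2 in binary powers of 2.
So 6^1006 ≡ 757 · 42 · 929 · 44 · 917 · 947 · 289 · 36 ≡ 598 (mod 1007).
Since 598 ≠ 1, base 6 is a Fermat witness: 1007 is composite.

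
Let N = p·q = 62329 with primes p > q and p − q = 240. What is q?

157

Since p = q + 240, we have 62329 = q(q + 240), so q² + 240q − 62329 = 0.
Discriminant: 240² + 4·62329 = 57600 + 249316 = 306916; √306916 = 554.
q = (−240 + 554)/2 = 157, and p = q + 240 = 397.
Check: 157 · 397 = 62329.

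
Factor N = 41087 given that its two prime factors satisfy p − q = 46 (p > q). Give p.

Since p = q + 46, we have 41087 = q(q + 46), so q² + 46q − 41087 = 0.
Discriminant: 46² + 4·41087 = 2116 + 164348 = 166464; √166464 = 408.
q = (−46 + 408)/2 = 181, and p = q + 46 = 227.
Check: 181 · 227 = 41087.

227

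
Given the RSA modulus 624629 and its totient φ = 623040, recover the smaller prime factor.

709

φ(n) = (p−1)(q−1) = n − (p+q) + 1, so p + q = 624629 − 623040 + 1 = 1590.
p and q are the roots of t² − 1590t + 624629 = 0.
Discriminant: 1590² − 4·624629 = 2528100 − 2498516 = 29584; √29584 = 172.
q = (1590 − 172)/2 = 709, p = (1590 + 172)/2 = 881.
Check: 709 · 881 = 624629.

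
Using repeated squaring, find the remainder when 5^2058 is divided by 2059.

5^1 ≡ 5 (mod 2059)
5^2 ≡ 5^2 = 25 ≡ 25 (mod 2059)
5^4 ≡ 25^2 = 625 ≡ 625 (mod 2059)
5^8 ≡ 625^2 = 390625 ≡ 1474 (mod 2059)
5^16 ≡ 1474^2 = 2172676 ≡ 431 (mod 2059)
5^32 ≡ 431^2 = 185761 ≡ 451 (mod 2059)
5^64 ≡ 451^2 = 203401 ≡ 1619 (mod 2059)
5^128 ≡ 1619^2 = 2621161 ≡ 54 (mod 2059)
5^256 ≡ 54^2 = 2916 ≡ 857 (mod 2059)
5^512 ≡ 857^2 = 734449 ≡ 1445 (mod 2059)
5^1024 ≡ 1445^2 = 2088025 ≡ 199 (mod 2059)
5^2048 ≡ 199^2 = 39601 ≡ 480 (mod 2059)
2058 = 2048 + 8 + 2 in binary powers of 2.
So 5^2058 ≡ 480 · 1474 · 25 ≡ 1190 (mod 2059).
Since 1190 ≠ 1, base 5 is a Fermat witness: 2059 is composite.

1190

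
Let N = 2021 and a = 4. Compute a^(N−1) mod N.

4^1 ≡ 4 (mod 2021)
4^2 ≡ 4^2 = 16 ≡ 16 (mod 2021)
4^4 ≡ 16^2 = 256 ≡ 256 (mod 2021)
4^8 ≡ 256^2 = 65536 ≡ 864 (mod 2021)
4^16 ≡ 864^2 = 746496 ≡ 747 (mod 2021)
4^32 ≡ 747^2 = 558009 ≡ 213 (mod 2021)
4^64 ≡ 213^2 = 45369 ≡ 907 (mod 2021)
4^128 ≡ 907^2 = 822649 ≡ 102 (mod 2021)
4^256 ≡ 102^2 = 10404 ≡ 299 (mod 2021)
4^512 ≡ 299^2 = 89401 ≡ 477 (mod 2021)
4^1024 ≡ 477^2 = 227529 ≡ 1177 (mod 2021)
2020 = 1024 + 512 + 256 + 128 + 64 + 32 + 4 in binary powers of 2.
So 4^2020 ≡ 1177 · 477 · 299 · 102 · 907 · 213 · 256 ≡ 385 (mod 2021).
Since 385 ≠ 1, base 4 is a Fermat witness: 2021 is composite.

385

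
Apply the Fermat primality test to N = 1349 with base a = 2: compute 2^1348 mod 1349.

2^1 ≡ 2 (mod 1349)
2^2 ≡ 2^2 = 4 ≡ 4 (mod 1349)
2^4 ≡ 4^2 = 16 ≡ 16 (mod 1349)
2^8 ≡ 16^2 = 256 ≡ 256 (mod 1349)
2^16 ≡ 256^2 = 65536 ≡ 784 (mod 1349)
2^32 ≡ 784^2 = 614656 ≡ 861 (mod 1349)
2^64 ≡ 861^2 = 741321 ≡ 720 (mod 1349)
2^128 ≡ 720^2 = 518400 ≡ 384 (mod 1349)
2^256 ≡ 384^2 = 147456 ≡ 415 (mod 1349)
2^512 ≡ 415^2 = 172225 ≡ 902 (mod 1349)
2^1024 ≡ 902^2 = 813604 ≡ 157 (mod 1349)
1348 = 1024 + 256 + 64 + 4 in binary powers of 2.
So 2^1348 ≡ 157 · 415 · 720 · 16 ≡ 651 (mod 1349).
Since 651 ≠ 1, base 2 is a Fermat witness: 1349 is composite.

651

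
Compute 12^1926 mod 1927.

12^1 ≡ 12 (mod 1927)
12^2 ≡ 12^2 = 144 ≡ 144 (mod 1927)
12^4 ≡ 144^2 = 20736 ≡ 1466 (mod 1927)
12^8 ≡ 1466^2 = 2149156 ≡ 551 (mod 1927)
12^16 ≡ 551^2 = 303601 ≡ 1062 (mod 1927)
12^32 ≡ 1062^2 = 1127844 ≡ 549 (mod 1927)
12^64 ≡ 549^2 = 301401 ≡ 789 (mod 1927)
12^128 ≡ 789^2 = 622521 ≡ 100 (mod 1927)
12^256 ≡ 100^2 = 10000 ≡ 365 (mod 1927)
12^512 ≡ 365^2 = 133225 ≡ 262 (mod 1927)
12^1024 ≡ 262^2 = 68644 ≡ 1199 (mod 1927)
1926 = 1024 + 512 + 256 + 128 + 4 + 2 in binary powers of 2.
So 12^1926 ≡ 1199 · 262 · 365 · 100 · 1466 · 144 ≡ 1840 (mod 1927).
Since 1840 ≠ 1, base 12 is a Fermat witness: 1927 is composite.

1840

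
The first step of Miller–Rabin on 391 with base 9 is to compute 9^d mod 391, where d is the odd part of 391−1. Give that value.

151

391 − 1 = 390 = 2^1 · 195, so d = 195.
9^1 ≡ 9 (mod 391)
9^2 ≡ 9^2 = 81 ≡ 81 (mod 391)
9^4 ≡ 81^2 = 6561 ≡ 305 (mod 391)
9^8 ≡ 305^2 = 93025 ≡ 358 (mod 391)
9^16 ≡ 358^2 = 128164 ≡ 307 (mod 391)
9^32 ≡ 307^2 = 94249 ≡ 18 (mod 391)
9^64 ≡ 18^2 = 324 ≡ 324 (mod 391)
9^128 ≡ 324^2 = 104976 ≡ 188 (mod 391)
195 = 128 + 64 + 2 + 1 in binary powers of 2.
So 9^195 ≡ 188 · 324 · 81 · 9 ≡ 151 (mod 391).
Squaring chain: 151; never reaches −1, so base 9 is a Miller–Rabin witness that 391 is composite.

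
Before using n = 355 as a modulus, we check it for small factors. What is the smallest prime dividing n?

355 is odd.
Digit sum 13, not divisible by 3.
Ends in 5: divisible by 5.

5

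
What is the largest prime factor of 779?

779 = 19 · 41
41 is prime.
So 779 = 19 · 41; the largest prime factor is 41.

41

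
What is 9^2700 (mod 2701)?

1

9^1 ≡ 9 (mod 2701)
9^2 ≡ 9^2 = 81 ≡ 81 (mod 2701)
9^4 ≡ 81^2 = 6561 ≡ 1159 (mod 2701)
9^8 ≡ 1159^2 = 1343281 ≡ 884 (mod 2701)
9^16 ≡ 884^2 = 781456 ≡ 867 (mod 2701)
9^32 ≡ 867^2 = 751689 ≡ 811 (mod 2701)
9^64 ≡ 811^2 = 657721 ≡ 1378 (mod 2701)
9^128 ≡ 1378^2 = 1898884 ≡ 81 (mod 2701)
9^256 ≡ 81^2 = 6561 ≡ 1159 (mod 2701)
9^512 ≡ 1159^2 = 1343281 ≡ 884 (mod 2701)
9^1024 ≡ 884^2 = 781456 ≡ 867 (mod 2701)
9^2048 ≡ 867^2 = 751689 ≡ 811 (mod 2701)
2700 = 2048 + 512 + 128 + 8 + 4 in binary powers of 2.
So 9^2700 ≡ 811 · 884 · 81 · 884 · 1159 ≡ 1 (mod 2701).
Since the result is 1, base 9 gives no evidence that 2701 is composite.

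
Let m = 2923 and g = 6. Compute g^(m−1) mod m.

6^1 ≡ 6 (mod 2923)
6^2 ≡ 6^2 = 36 ≡ 36 (mod 2923)
6^4 ≡ 36^2 = 1296 ≡ 1296 (mod 2923)
6^8 ≡ 1296^2 = 1679616 ≡ 1814 (mod 2923)
6^16 ≡ 1814^2 = 3290596 ≡ 2221 (mod 2923)
6^32 ≡ 2221^2 = 4932841 ≡ 1740 (mod 2923)
6^64 ≡ 1740^2 = 3027600 ≡ 2295 (mod 2923)
6^128 ≡ 2295^2 = 5267025 ≡ 2702 (mod 2923)
6^256 ≡ 2702^2 = 7300804 ≡ 2073 (mod 2923)
6^512 ≡ 2073^2 = 4297329 ≡ 519 (mod 2923)
6^1024 ≡ 519^2 = 269361 ≡ 445 (mod 2923)
6^2048 ≡ 445^2 = 198025 ≡ 2184 (mod 2923)
2922 = 2048 + 512 + 256 + 64 + 32 + 8 + 2 in binary powers of 2.
So 6^2922 ≡ 2184 · 519 · 2073 · 2295 · 1740 · 1814 · 36 ≡ 1960 (mod 2923).
Since 1960 ≠ 1, base 6 is a Fermat witness: 2923 is composite.

1960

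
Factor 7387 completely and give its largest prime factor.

89

7387 = 83 · 89
89 is prime.
So 7387 = 83 · 89; the largest prime factor is 89.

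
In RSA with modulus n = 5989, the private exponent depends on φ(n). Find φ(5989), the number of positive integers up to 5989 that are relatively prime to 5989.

Factor: 5989 = 53 · 113.
φ(5989) = (53−1) · (113−1) = 52 · 112 = 5824.

5824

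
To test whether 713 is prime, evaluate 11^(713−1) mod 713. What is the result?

11^1 ≡ 11 (mod 713)
11^2 ≡ 11^2 = 121 ≡ 121 (mod 713)
11^4 ≡ 121^2 = 14641 ≡ 381 (mod 713)
11^8 ≡ 381^2 = 145161 ≡ 422 (mod 713)
11^16 ≡ 422^2 = 178084 ≡ 547 (mod 713)
11^32 ≡ 547^2 = 299209 ≡ 462 (mod 713)
11^64 ≡ 462^2 = 213444 ≡ 257 (mod 713)
11^128 ≡ 257^2 = 66049 ≡ 453 (mod 713)
11^256 ≡ 453^2 = 205209 ≡ 578 (mod 713)
11^512 ≡ 578^2 = 334084 ≡ 400 (mod 713)
712 = 512 + 128 + 64 + 8 in binary powers of 2.
So 11^712 ≡ 400 · 453 · 257 · 422 ≡ 514 (mod 713).
Since 514 ≠ 1, base 11 is a Fermat witness: 713 is composite.

514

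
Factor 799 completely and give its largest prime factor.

47

799 = 17 · 47
47 is prime.
So 799 = 17 · 47; the largest prime factor is 47.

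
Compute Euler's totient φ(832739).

805896

Factor: 832739 = 79 · 83 · 127.
φ(832739) = (79−1) · (83−1) · (127−1) = 78 · 82 · 126 = 805896.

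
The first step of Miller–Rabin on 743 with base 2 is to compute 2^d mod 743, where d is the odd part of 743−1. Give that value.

743 − 1 = 742 = 2^1 · 371, so d = 371.
2^1 ≡ 2 (mod 743)
2^2 ≡ 2^2 = 4 ≡ 4 (mod 743)
2^4 ≡ 4^2 = 16 ≡ 16 (mod 743)
2^8 ≡ 16^2 = 256 ≡ 256 (mod 743)
2^16 ≡ 256^2 = 65536 ≡ 152 (mod 743)
2^32 ≡ 152^2 = 23104 ≡ 71 (mod 743)
2^64 ≡ 71^2 = 5041 ≡ 583 (mod 743)
2^128 ≡ 583^2 = 339889 ≡ 338 (mod 743)
2^256 ≡ 338^2 = 114244 ≡ 565 (mod 743)
371 = 256 + 64 + 32 + 16 + 2 + 1 in binary powers of 2.
So 2^371 ≡ 565 · 583 · 71 · 152 · 4 · 2 ≡ 1 (mod 743).
Since 2^d ≡ 1 (mod 743), base 2 does not prove 743 composite.

1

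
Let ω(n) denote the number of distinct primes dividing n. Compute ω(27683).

27683 = 19 · 1457
1457 = 31 · 47
27683 = 19 · 31 · 47, which has 3 distinct prime factors.

3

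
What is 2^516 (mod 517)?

2^1 ≡ 2 (mod 517)
2^2 ≡ 2^2 = 4 ≡ 4 (mod 517)
2^4 ≡ 4^2 = 16 ≡ 16 (mod 517)
2^8 ≡ 16^2 = 256 ≡ 256 (mod 517)
2^16 ≡ 256^2 = 65536 ≡ 394 (mod 517)
2^32 ≡ 394^2 = 155236 ≡ 136 (mod 517)
2^64 ≡ 136^2 = 18496 ≡ 401 (mod 517)
2^128 ≡ 401^2 = 160801 ≡ 14 (mod 517)
2^256 ≡ 14^2 = 196 ≡ 196 (mod 517)
2^512 ≡ 196^2 = 38416 ≡ 158 (mod 517)
516 = 512 + 4 in binary powers of 2.
So 2^516 ≡ 158 · 16 ≡ 460 (mod 517).
Since 460 ≠ 1, base 2 is a Fermat witness: 517 is composite.

460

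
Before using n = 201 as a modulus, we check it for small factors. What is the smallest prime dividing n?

201 is odd.
Digit sum 3, divisible by 3.

3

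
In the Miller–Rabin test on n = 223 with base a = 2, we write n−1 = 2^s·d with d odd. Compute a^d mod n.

1

223 − 1 = 222 = 2^1 · 111, so d = 111.
2^1 ≡ 2 (mod 223)
2^2 ≡ 2^2 = 4 ≡ 4 (mod 223)
2^4 ≡ 4^2 = 16 ≡ 16 (mod 223)
2^8 ≡ 16^2 = 256 ≡ 33 (mod 223)
2^16 ≡ 33^2 = 1089 ≡ 197 (mod 223)
2^32 ≡ 197^2 = 38809 ≡ 7 (mod 223)
2^64 ≡ 7^2 = 49 ≡ 49 (mod 223)
111 = 64 + 32 + 8 + 4 + 2 + 1 in binary powers of 2.
So 2^111 ≡ 49 · 7 · 33 · 16 · 4 · 2 ≡ 1 (mod 223).
Since 2^d ≡ 1 (mod 223), base 2 does not prove 223 composite.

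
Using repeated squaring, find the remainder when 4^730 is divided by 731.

4^1 ≡ 4 (mod 731)
4^2 ≡ 4^2 = 16 ≡ 16 (mod 731)
4^4 ≡ 16^2 = 256 ≡ 256 (mod 731)
4^8 ≡ 256^2 = 65536 ≡ 477 (mod 731)
4^16 ≡ 477^2 = 227529 ≡ 188 (mod 731)
4^32 ≡ 188^2 = 35344 ≡ 256 (mod 731)
4^64 ≡ 256^2 = 65536 ≡ 477 (mod 731)
4^128 ≡ 477^2 = 227529 ≡ 188 (mod 731)
4^256 ≡ 188^2 = 35344 ≡ 256 (mod 731)
4^512 ≡ 256^2 = 65536 ≡ 477 (mod 731)
730 = 512 + 128 + 64 + 16 + 8 + 2 in binary powers of 2.
So 4^730 ≡ 477 · 188 · 477 · 188 · 477 · 16 ≡ 16 (mod 731).
Since 16 ≠ 1, base 4 is a Fermat witness: 731 is composite.

16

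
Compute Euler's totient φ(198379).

183456

Factor: 198379 = 19 · 53 · 197.
φ(198379) = (19−1) · (53−1) · (197−1) = 18 · 52 · 196 = 183456.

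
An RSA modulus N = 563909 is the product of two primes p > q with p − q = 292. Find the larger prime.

Since p = q + 292, we have 563909 = q(q + 292), so q² + 292q − 563909 = 0.
Discriminant: 292² + 4·563909 = 85264 + 2255636 = 2340900; √2340900 = 1530.
q = (−292 + 1530)/2 = 619, and p = q + 292 = 911.
Check: 619 · 911 = 563909.

911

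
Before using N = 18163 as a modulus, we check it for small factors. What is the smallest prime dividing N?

41

18163 is odd.
Digit sum 19, not divisible by 3.
Ends in 3: not divisible by 5.
7: 18163 = 7·2594 + 5
11: 18163 = 11·1651 + 2
13: 18163 = 13·1397 + 2
17: 18163 = 17·1068 + 7
19: 18163 = 19·955 + 18
23: 18163 = 23·789 + 16
29: 18163 = 29·626 + 9
31: 18163 = 31·585 + 28
37: 18163 = 37·490 + 33
41: 18163 = 41·443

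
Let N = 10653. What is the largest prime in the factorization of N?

10653 = 3 · 3551
3551 = 53 · 67
67 is prime.
So 10653 = 3 · 53 · 67; the largest prime factor is 67.

67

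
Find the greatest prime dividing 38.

19

38 = 2 · 19
19 is prime.
So 38 = 2 · 19; the largest prime factor is 19.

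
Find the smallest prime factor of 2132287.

2132287 is odd.
Digit sum 25, not divisible by 3.
Ends in 7: not divisible by 5.
7: 2132287 = 7·304612 + 3
11: 2132287 = 11·193844 + 3
13: 2132287 = 13·164022 + 1
17: 2132287 = 17·125428 + 11
19: 2132287 = 19·112225 + 12
23: 2132287 = 23·92708 + 3
29: 2132287 = 29·73527 + 4
31: 2132287 = 31·68783 + 14
37: 2132287 = 37·57629 + 14
41: 2132287 = 41·52007

41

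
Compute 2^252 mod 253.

81

2^1 ≡ 2 (mod 253)
2^2 ≡ 2^2 = 4 ≡ 4 (mod 253)
2^4 ≡ 4^2 = 16 ≡ 16 (mod 253)
2^8 ≡ 16^2 = 256 ≡ 3 (mod 253)
2^16 ≡ 3^2 = 9 ≡ 9 (mod 253)
2^32 ≡ 9^2 = 81 ≡ 81 (mod 253)
2^64 ≡ 81^2 = 6561 ≡ 236 (mod 253)
2^128 ≡ 236^2 = 55696 ≡ 36 (mod 253)
252 = 128 + 64 + 32 + 16 + 8 + 4 in binary powers of 2.
So 2^252 ≡ 36 · 236 · 81 · 9 · 3 · 16 ≡ 81 (mod 253).
Since 81 ≠ 1, base 2 is a Fermat witness: 253 is composite.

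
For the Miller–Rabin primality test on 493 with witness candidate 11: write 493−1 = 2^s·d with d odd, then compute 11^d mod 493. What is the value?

493 − 1 = 492 = 2^2 · 123, so d = 123.
11^1 ≡ 11 (mod 493)
11^2 ≡ 11^2 = 121 ≡ 121 (mod 493)
11^4 ≡ 121^2 = 14641 ≡ 344 (mod 493)
11^8 ≡ 344^2 = 118336 ≡ 16 (mod 493)
11^16 ≡ 16^2 = 256 ≡ 256 (mod 493)
11^32 ≡ 256^2 = 65536 ≡ 460 (mod 493)
11^64 ≡ 460^2 = 211600 ≡ 103 (mod 493)
123 = 64 + 32 + 16 + 8 + 2 + 1 in binary powers of 2.
So 11^123 ≡ 103 · 460 · 256 · 16 · 121 · 11 ≡ 97 (mod 493).
Squaring chain: 97 → 42; never reaches −1, so base 11 is a Miller–Rabin witness that 493 is composite.

97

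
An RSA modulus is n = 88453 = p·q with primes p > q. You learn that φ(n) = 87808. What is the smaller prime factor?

φ(n) = (p−1)(q−1) = n − (p+q) + 1, so p + q = 88453 − 87808 + 1 = 646.
p and q are the roots of t² − 646t + 88453 = 0.
Discriminant: 646² − 4·88453 = 417316 − 353812 = 63504; √63504 = 252.
q = (646 − 252)/2 = 197, p = (646 + 252)/2 = 449.
Check: 197 · 449 = 88453.

197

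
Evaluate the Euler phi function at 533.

480

Factor: 533 = 13 · 41.
φ(533) = (13−1) · (41−1) = 12 · 40 = 480.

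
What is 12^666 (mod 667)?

12^1 ≡ 12 (mod 667)
12^2 ≡ 12^2 = 144 ≡ 144 (mod 667)
12^4 ≡ 144^2 = 20736 ≡ 59 (mod 667)
12^8 ≡ 59^2 = 3481 ≡ 146 (mod 667)
12^16 ≡ 146^2 = 21316 ≡ 639 (mod 667)
12^32 ≡ 639^2 = 408321 ≡ 117 (mod 667)
12^64 ≡ 117^2 = 13689 ≡ 349 (mod 667)
12^128 ≡ 349^2 = 121801 ≡ 407 (mod 667)
12^256 ≡ 407^2 = 165649 ≡ 233 (mod 667)
12^512 ≡ 233^2 = 54289 ≡ 262 (mod 667)
666 = 512 + 128 + 16 + 8 + 2 in binary powers of 2.
So 12^666 ≡ 262 · 407 · 639 · 146 · 144 ≡ 492 (mod 667).
Since 492 ≠ 1, base 12 is a Fermat witness: 667 is composite.

492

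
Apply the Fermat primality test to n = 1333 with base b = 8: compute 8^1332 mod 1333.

8^1 ≡ 8 (mod 1333)
8^2 ≡ 8^2 = 64 ≡ 64 (mod 1333)
8^4 ≡ 64^2 = 4096 ≡ 97 (mod 1333)
8^8 ≡ 97^2 = 9409 ≡ 78 (mod 1333)
8^16 ≡ 78^2 = 6084 ≡ 752 (mod 1333)
8^32 ≡ 752^2 = 565504 ≡ 312 (mod 1333)
8^64 ≡ 312^2 = 97344 ≡ 35 (mod 1333)
8^128 ≡ 35^2 = 1225 ≡ 1225 (mod 1333)
8^256 ≡ 1225^2 = 1500625 ≡ 1000 (mod 1333)
8^512 ≡ 1000^2 = 1000000 ≡ 250 (mod 1333)
8^1024 ≡ 250^2 = 62500 ≡ 1182 (mod 1333)
1332 = 1024 + 256 + 32 + 16 + 4 in binary powers of 2.
So 8^1332 ≡ 1182 · 1000 · 312 · 752 · 97 ≡ 64 (mod 1333).
Since 64 ≠ 1, base 8 is a Fermat witness: 1333 is composite.

64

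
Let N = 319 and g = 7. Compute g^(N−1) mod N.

7^1 ≡ 7 (mod 319)
7^2 ≡ 7^2 = 49 ≡ 49 (mod 319)
7^4 ≡ 49^2 = 2401 ≡ 168 (mod 319)
7^8 ≡ 168^2 = 28224 ≡ 152 (mod 319)
7^16 ≡ 152^2 = 23104 ≡ 136 (mod 319)
7^32 ≡ 136^2 = 18496 ≡ 313 (mod 319)
7^64 ≡ 313^2 = 97969 ≡ 36 (mod 319)
7^128 ≡ 36^2 = 1296 ≡ 20 (mod 319)
7^256 ≡ 20^2 = 400 ≡ 81 (mod 319)
318 = 256 + 32 + 16 + 8 + 4 + 2 in binary powers of 2.
So 7^318 ≡ 81 · 313 · 136 · 152 · 168 · 49 ≡ 53 (mod 319).
Since 53 ≠ 1, base 7 is a Fermat witness: 319 is composite.

53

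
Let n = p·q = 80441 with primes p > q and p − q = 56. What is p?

Since p = q + 56, we have 80441 = q(q + 56), so q² + 56q − 80441 = 0.
Discriminant: 56² + 4·80441 = 3136 + 321764 = 324900; √324900 = 570.
q = (−56 + 570)/2 = 257, and p = q + 56 = 313.
Check: 257 · 313 = 80441.

313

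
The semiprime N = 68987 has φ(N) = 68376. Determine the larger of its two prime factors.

463

φ(n) = (p−1)(q−1) = n − (p+q) + 1, so p + q = 68987 − 68376 + 1 = 612.
p and q are the roots of t² − 612t + 68987 = 0.
Discriminant: 612² − 4·68987 = 374544 − 275948 = 98596; √98596 = 314.
q = (612 − 314)/2 = 149, p = (612 + 314)/2 = 463.
Check: 149 · 463 = 68987.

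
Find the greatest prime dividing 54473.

54473 = 19 · 2867
2867 = 47 · 61
61 is prime.
So 54473 = 19 · 47 · 61; the largest prime factor is 61.

61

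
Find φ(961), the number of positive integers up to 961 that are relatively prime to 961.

930

Factor: 961 = 31^2.
φ(961) = 31^1·(31−1) = 930.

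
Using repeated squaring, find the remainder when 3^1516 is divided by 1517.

81

3^1 ≡ 3 (mod 1517)
3^2 ≡ 3^2 = 9 ≡ 9 (mod 1517)
3^4 ≡ 9^2 = 81 ≡ 81 (mod 1517)
3^8 ≡ 81^2 = 6561 ≡ 493 (mod 1517)
3^16 ≡ 493^2 = 243049 ≡ 329 (mod 1517)
3^32 ≡ 329^2 = 108241 ≡ 534 (mod 1517)
3^64 ≡ 534^2 = 285156 ≡ 1477 (mod 1517)
3^128 ≡ 1477^2 = 2181529 ≡ 83 (mod 1517)
3^256 ≡ 83^2 = 6889 ≡ 821 (mod 1517)
3^512 ≡ 821^2 = 674041 ≡ 493 (mod 1517)
3^1024 ≡ 493^2 = 243049 ≡ 329 (mod 1517)
1516 = 1024 + 256 + 128 + 64 + 32 + 8 + 4 in binary powers of 2.
So 3^1516 ≡ 329 · 821 · 83 · 1477 · 534 · 493 · 81 ≡ 81 (mod 1517).
Since 81 ≠ 1, base 3 is a Fermat witness: 1517 is composite.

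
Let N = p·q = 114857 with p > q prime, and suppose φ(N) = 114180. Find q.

331

φ(n) = (p−1)(q−1) = n − (p+q) + 1, so p + q = 114857 − 114180 + 1 = 678.
p and q are the roots of t² − 678t + 114857 = 0.
Discriminant: 678² − 4·114857 = 459684 − 459428 = 256; √256 = 16.
q = (678 − 16)/2 = 331, p = (678 + 16)/2 = 347.
Check: 331 · 347 = 114857.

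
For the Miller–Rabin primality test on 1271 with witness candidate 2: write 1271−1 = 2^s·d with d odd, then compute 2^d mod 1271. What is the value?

993

1271 − 1 = 1270 = 2^1 · 635, so d = 635.
2^1 ≡ 2 (mod 1271)
2^2 ≡ 2^2 = 4 ≡ 4 (mod 1271)
2^4 ≡ 4^2 = 16 ≡ 16 (mod 1271)
2^8 ≡ 16^2 = 256 ≡ 256 (mod 1271)
2^16 ≡ 256^2 = 65536 ≡ 715 (mod 1271)
2^32 ≡ 715^2 = 511225 ≡ 283 (mod 1271)
2^64 ≡ 283^2 = 80089 ≡ 16 (mod 1271)
2^128 ≡ 16^2 = 256 ≡ 256 (mod 1271)
2^256 ≡ 256^2 = 65536 ≡ 715 (mod 1271)
2^512 ≡ 715^2 = 511225 ≡ 283 (mod 1271)
635 = 512 + 64 + 32 + 16 + 8 + 2 + 1 in binary powers of 2.
So 2^635 ≡ 283 · 16 · 283 · 715 · 256 · 4 · 2 ≡ 993 (mod 1271).
Squaring chain: 993; never reaches −1, so base 2 is a Miller–Rabin witness that 1271 is composite.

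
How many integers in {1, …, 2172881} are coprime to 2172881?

2114640

Factor: 2172881 = 61 · 179 · 199.
φ(2172881) = (61−1) · (179−1) · (199−1) = 60 · 178 · 198 = 2114640.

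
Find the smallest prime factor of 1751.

1751 is odd.
Digit sum 14, not divisible by 3.
Ends in 1: not divisible by 5.
7: 1751 = 7·250 + 1
11: 1751 = 11·159 + 2
13: 1751 = 13·134 + 9
17: 1751 = 17·103

17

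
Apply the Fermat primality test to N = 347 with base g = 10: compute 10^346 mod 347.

10^1 ≡ 10 (mod 347)
10^2 ≡ 10^2 = 100 ≡ 100 (mod 347)
10^4 ≡ 100^2 = 10000 ≡ 284 (mod 347)
10^8 ≡ 284^2 = 80656 ≡ 152 (mod 347)
10^16 ≡ 152^2 = 23104 ≡ 202 (mod 347)
10^32 ≡ 202^2 = 40804 ≡ 205 (mod 347)
10^64 ≡ 205^2 = 42025 ≡ 38 (mod 347)
10^128 ≡ 38^2 = 1444 ≡ 56 (mod 347)
10^256 ≡ 56^2 = 3136 ≡ 13 (mod 347)
346 = 256 + 64 + 16 + 8 + 2 in binary powers of 2.
So 10^346 ≡ 13 · 38 · 202 · 152 · 100 ≡ 1 (mod 347).
Since the result is 1, base 10 gives no evidence that 347 is composite.

1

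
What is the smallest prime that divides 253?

253 is odd.
Digit sum 10, not divisible by 3.
Ends in 3: not divisible by 5.
7: 253 = 7·36 + 1
11: 253 = 11·23

11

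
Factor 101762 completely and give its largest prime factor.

101762 = 2 · 50881
50881 = 17 · 2993
2993 = 41 · 73
73 is prime.
So 101762 = 2 · 17 · 41 · 73; the largest prime factor is 73.

73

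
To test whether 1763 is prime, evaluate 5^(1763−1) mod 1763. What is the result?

1665

5^1 ≡ 5 (mod 1763)
5^2 ≡ 5^2 = 25 ≡ 25 (mod 1763)
5^4 ≡ 25^2 = 625 ≡ 625 (mod 1763)
5^8 ≡ 625^2 = 390625 ≡ 1002 (mod 1763)
5^16 ≡ 1002^2 = 1004004 ≡ 857 (mod 1763)
5^32 ≡ 857^2 = 734449 ≡ 1041 (mod 1763)
5^64 ≡ 1041^2 = 1083681 ≡ 1199 (mod 1763)
5^128 ≡ 1199^2 = 1437601 ≡ 756 (mod 1763)
5^256 ≡ 756^2 = 571536 ≡ 324 (mod 1763)
5^512 ≡ 324^2 = 104976 ≡ 959 (mod 1763)
5^1024 ≡ 959^2 = 919681 ≡ 1158 (mod 1763)
1762 = 1024 + 512 + 128 + 64 + 32 + 2 in binary powers of 2.
So 5^1762 ≡ 1158 · 959 · 756 · 1199 · 1041 · 25 ≡ 1665 (mod 1763).
Since 1665 ≠ 1, base 5 is a Fermat witness: 1763 is composite.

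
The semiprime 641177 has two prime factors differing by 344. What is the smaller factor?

Since p = q + 344, we have 641177 = q(q + 344), so q² + 344q − 641177 = 0.
Discriminant: 344² + 4·641177 = 118336 + 2564708 = 2683044; √2683044 = 1638.
q = (−344 + 1638)/2 = 647, and p = q + 344 = 991.
Check: 647 · 991 = 641177.

647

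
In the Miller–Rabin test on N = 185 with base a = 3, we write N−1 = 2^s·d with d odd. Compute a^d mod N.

185 − 1 = 184 = 2^3 · 23, so d = 23.
3^1 ≡ 3 (mod 185)
3^2 ≡ 3^2 = 9 ≡ 9 (mod 185)
3^4 ≡ 9^2 = 81 ≡ 81 (mod 185)
3^8 ≡ 81^2 = 6561 ≡ 86 (mod 185)
3^16 ≡ 86^2 = 7396 ≡ 181 (mod 185)
23 = 16 + 4 + 2 + 1 in binary powers of 2.
So 3^23 ≡ 181 · 81 · 9 · 3 ≡ 132 (mod 185).
Squaring chain: 132 → 34 → 46; never reaches −1, so base 3 is a Miller–Rabin witness that 185 is composite.

132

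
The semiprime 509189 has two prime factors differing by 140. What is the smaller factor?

647

Since p = q + 140, we have 509189 = q(q + 140), so q² + 140q − 509189 = 0.
Discriminant: 140² + 4·509189 = 19600 + 2036756 = 2056356; √2056356 = 1434.
q = (−140 + 1434)/2 = 647, and p = q + 140 = 787.
Check: 647 · 787 = 509189.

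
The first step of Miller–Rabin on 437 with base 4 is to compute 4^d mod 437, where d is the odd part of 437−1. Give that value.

437 − 1 = 436 = 2^2 · 109, so d = 109.
4^1 ≡ 4 (mod 437)
4^2 ≡ 4^2 = 16 ≡ 16 (mod 437)
4^4 ≡ 16^2 = 256 ≡ 256 (mod 437)
4^8 ≡ 256^2 = 65536 ≡ 423 (mod 437)
4^16 ≡ 423^2 = 178929 ≡ 196 (mod 437)
4^32 ≡ 196^2 = 38416 ≡ 397 (mod 437)
4^64 ≡ 397^2 = 157609 ≡ 289 (mod 437)
109 = 64 + 32 + 8 + 4 + 1 in binary powers of 2.
So 4^109 ≡ 289 · 397 · 423 · 256 · 4 ≡ 213 (mod 437).
Squaring chain: 213 → 358; never reaches −1, so base 4 is a Miller–Rabin witness that 437 is composite.

213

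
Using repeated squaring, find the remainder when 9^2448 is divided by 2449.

1721

9^1 ≡ 9 (mod 2449)
9^2 ≡ 9^2 = 81 ≡ 81 (mod 2449)
9^4 ≡ 81^2 = 6561 ≡ 1663 (mod 2449)
9^8 ≡ 1663^2 = 2765569 ≡ 648 (mod 2449)
9^16 ≡ 648^2 = 419904 ≡ 1125 (mod 2449)
9^32 ≡ 1125^2 = 1265625 ≡ 1941 (mod 2449)
9^64 ≡ 1941^2 = 3767481 ≡ 919 (mod 2449)
9^128 ≡ 919^2 = 844561 ≡ 2105 (mod 2449)
9^256 ≡ 2105^2 = 4431025 ≡ 784 (mod 2449)
9^512 ≡ 784^2 = 614656 ≡ 2406 (mod 2449)
9^1024 ≡ 2406^2 = 5788836 ≡ 1849 (mod 2449)
9^2048 ≡ 1849^2 = 3418801 ≡ 2446 (mod 2449)
2448 = 2048 + 256 + 128 + 16 in binary powers of 2.
So 9^2448 ≡ 2446 · 784 · 2105 · 1125 ≡ 1721 (mod 2449).
Since 1721 ≠ 1, base 9 is a Fermat witness: 2449 is composite.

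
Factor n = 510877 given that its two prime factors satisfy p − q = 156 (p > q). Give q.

641

Since p = q + 156, we have 510877 = q(q + 156), so q² + 156q − 510877 = 0.
Discriminant: 156² + 4·510877 = 24336 + 2043508 = 2067844; √2067844 = 1438.
q = (−156 + 1438)/2 = 641, and p = q + 156 = 797.
Check: 641 · 797 = 510877.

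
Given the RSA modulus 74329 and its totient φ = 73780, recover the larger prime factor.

φ(n) = (p−1)(q−1) = n − (p+q) + 1, so p + q = 74329 − 73780 + 1 = 550.
p and q are the roots of t² − 550t + 74329 = 0.
Discriminant: 550² − 4·74329 = 302500 − 297316 = 5184; √5184 = 72.
q = (550 − 72)/2 = 239, p = (550 + 72)/2 = 311.
Check: 239 · 311 = 74329.

311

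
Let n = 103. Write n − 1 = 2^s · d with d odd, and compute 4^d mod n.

103 − 1 = 102 = 2^1 · 51, so d = 51.
4^1 ≡ 4 (mod 103)
4^2 ≡ 4^2 = 16 ≡ 16 (mod 103)
4^4 ≡ 16^2 = 256 ≡ 50 (mod 103)
4^8 ≡ 50^2 = 2500 ≡ 28 (mod 103)
4^16 ≡ 28^2 = 784 ≡ 63 (mod 103)
4^32 ≡ 63^2 = 3969 ≡ 55 (mod 103)
51 = 32 + 16 + 2 + 1 in binary powers of 2.
So 4^51 ≡ 55 · 63 · 16 · 4 ≡ 1 (mod 103).
Since 4^d ≡ 1 (mod 103), base 4 does not prove 103 composite.

1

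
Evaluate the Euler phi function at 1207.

1120

Factor: 1207 = 17 · 71.
φ(1207) = (17−1) · (71−1) = 16 · 70 = 1120.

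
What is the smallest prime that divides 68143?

83

68143 is odd.
Digit sum 22, not divisible by 3.
Ends in 3: not divisible by 5.
7: 68143 = 7·9734 + 5
11: 68143 = 11·6194 + 9
13: 68143 = 13·5241 + 10
17: 68143 = 17·4008 + 7
19: 68143 = 19·3586 + 9
23: 68143 = 23·2962 + 17
29: 68143 = 29·2349 + 22
31: 68143 = 31·2198 + 5
37: 68143 = 37·1841 + 26
41: 68143 = 41·1662 + 1
43: 68143 = 43·1584 + 31
47: 68143 = 47·1449 + 40
53: 68143 = 53·1285 + 38
59: 68143 = 59·1154 + 57
61: 68143 = 61·1117 + 6
67: 68143 = 67·1017 + 4
71: 68143 = 71·959 + 54
73: 68143 = 73·933 + 34
79: 68143 = 79·862 + 45
83: 68143 = 83·821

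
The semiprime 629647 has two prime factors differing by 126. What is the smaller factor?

733

Since p = q + 126, we have 629647 = q(q + 126), so q² + 126q − 629647 = 0.
Discriminant: 126² + 4·629647 = 15876 + 2518588 = 2534464; √2534464 = 1592.
q = (−126 + 1592)/2 = 733, and p = q + 126 = 859.
Check: 733 · 859 = 629647.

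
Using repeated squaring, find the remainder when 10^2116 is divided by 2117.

10^1 ≡ 10 (mod 2117)
10^2 ≡ 10^2 = 100 ≡ 100 (mod 2117)
10^4 ≡ 100^2 = 10000 ≡ 1532 (mod 2117)
10^8 ≡ 1532^2 = 2347024 ≡ 1388 (mod 2117)
10^16 ≡ 1388^2 = 1926544 ≡ 74 (mod 2117)
10^32 ≡ 74^2 = 5476 ≡ 1242 (mod 2117)
10^64 ≡ 1242^2 = 1542564 ≡ 1388 (mod 2117)
10^128 ≡ 1388^2 = 1926544 ≡ 74 (mod 2117)
10^256 ≡ 74^2 = 5476 ≡ 1242 (mod 2117)
10^512 ≡ 1242^2 = 1542564 ≡ 1388 (mod 2117)
10^1024 ≡ 1388^2 = 1926544 ≡ 74 (mod 2117)
10^2048 ≡ 74^2 = 5476 ≡ 1242 (mod 2117)
2116 = 2048 + 64 + 4 in binary powers of 2.
So 10^2116 ≡ 1242 · 1388 · 1532 ≡ 364 (mod 2117).
Since 364 ≠ 1, base 10 is a Fermat witness: 2117 is composite.

364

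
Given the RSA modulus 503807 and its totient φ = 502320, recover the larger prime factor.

967

φ(n) = (p−1)(q−1) = n − (p+q) + 1, so p + q = 503807 − 502320 + 1 = 1488.
p and q are the roots of t² − 1488t + 503807 = 0.
Discriminant: 1488² − 4·503807 = 2214144 − 2015228 = 198916; √198916 = 446.
q = (1488 − 446)/2 = 521, p = (1488 + 446)/2 = 967.
Check: 521 · 967 = 503807.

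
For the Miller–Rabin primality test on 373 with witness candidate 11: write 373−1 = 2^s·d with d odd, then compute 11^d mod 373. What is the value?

373 − 1 = 372 = 2^2 · 93, so d = 93.
11^1 ≡ 11 (mod 373)
11^2 ≡ 11^2 = 121 ≡ 121 (mod 373)
11^4 ≡ 121^2 = 14641 ≡ 94 (mod 373)
11^8 ≡ 94^2 = 8836 ≡ 257 (mod 373)
11^16 ≡ 257^2 = 66049 ≡ 28 (mod 373)
11^32 ≡ 28^2 = 784 ≡ 38 (mod 373)
11^64 ≡ 38^2 = 1444 ≡ 325 (mod 373)
93 = 64 + 16 + 8 + 4 + 1 in binary powers of 2.
So 11^93 ≡ 325 · 28 · 257 · 94 · 11 ≡ 104 (mod 373).
Squaring chain: 104 → 372; reaches −1, so base 11 does not prove 373 composite.

104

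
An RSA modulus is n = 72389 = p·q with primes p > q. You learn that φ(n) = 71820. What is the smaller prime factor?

φ(n) = (p−1)(q−1) = n − (p+q) + 1, so p + q = 72389 − 71820 + 1 = 570.
p and q are the roots of t² − 570t + 72389 = 0.
Discriminant: 570² − 4·72389 = 324900 − 289556 = 35344; √35344 = 188.
q = (570 − 188)/2 = 191, p = (570 + 188)/2 = 379.
Check: 191 · 379 = 72389.

191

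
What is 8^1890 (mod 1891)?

8^1 ≡ 8 (mod 1891)
8^2 ≡ 8^2 = 64 ≡ 64 (mod 1891)
8^4 ≡ 64^2 = 4096 ≡ 314 (mod 1891)
8^8 ≡ 314^2 = 98596 ≡ 264 (mod 1891)
8^16 ≡ 264^2 = 69696 ≡ 1620 (mod 1891)
8^32 ≡ 1620^2 = 2624400 ≡ 1583 (mod 1891)
8^64 ≡ 1583^2 = 2505889 ≡ 314 (mod 1891)
8^128 ≡ 314^2 = 98596 ≡ 264 (mod 1891)
8^256 ≡ 264^2 = 69696 ≡ 1620 (mod 1891)
8^512 ≡ 1620^2 = 2624400 ≡ 1583 (mod 1891)
8^1024 ≡ 1583^2 = 2505889 ≡ 314 (mod 1891)
1890 = 1024 + 512 + 256 + 64 + 32 + 2 in binary powers of 2.
So 8^1890 ≡ 314 · 1583 · 1620 · 314 · 1583 · 64 ≡ 1768 (mod 1891).
Since 1768 ≠ 1, base 8 is a Fermat witness: 1891 is composite.

1768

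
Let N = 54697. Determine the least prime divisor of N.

54697 is odd.
Digit sum 31, not divisible by 3.
Ends in 7: not divisible by 5.
7: 54697 = 7·7813 + 6
11: 54697 = 11·4972 + 5
13: 54697 = 13·4207 + 6
17: 54697 = 17·3217 + 8
19: 54697 = 19·2878 + 15
23: 54697 = 23·2378 + 3
29: 54697 = 29·1886 + 3
31: 54697 = 31·1764 + 13
37: 54697 = 37·1478 + 11
41: 54697 = 41·1334 + 3
43: 54697 = 43·1272 + 1
47: 54697 = 47·1163 + 36
53: 54697 = 53·1032 + 1
59: 54697 = 59·927 + 4
61: 54697 = 61·896 + 41
67: 54697 = 67·816 + 25
71: 54697 = 71·770 + 27
73: 54697 = 73·749 + 20
79: 54697 = 79·692 + 29
83: 54697 = 83·659

83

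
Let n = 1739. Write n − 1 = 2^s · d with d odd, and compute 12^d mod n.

1739 − 1 = 1738 = 2^1 · 869, so d = 869.
12^1 ≡ 12 (mod 1739)
12^2 ≡ 12^2 = 144 ≡ 144 (mod 1739)
12^4 ≡ 144^2 = 20736 ≡ 1607 (mod 1739)
12^8 ≡ 1607^2 = 2582449 ≡ 34 (mod 1739)
12^16 ≡ 34^2 = 1156 ≡ 1156 (mod 1739)
12^32 ≡ 1156^2 = 1336336 ≡ 784 (mod 1739)
12^64 ≡ 784^2 = 614656 ≡ 789 (mod 1739)
12^128 ≡ 789^2 = 622521 ≡ 1698 (mod 1739)
12^256 ≡ 1698^2 = 2883204 ≡ 1681 (mod 1739)
12^512 ≡ 1681^2 = 2825761 ≡ 1625 (mod 1739)
869 = 512 + 256 + 64 + 32 + 4 + 1 in binary powers of 2.
So 12^869 ≡ 1625 · 1681 · 789 · 784 · 1607 · 12 ≡ 1635 (mod 1739).
Squaring chain: 1635; never reaches −1, so base 12 is a Miller–Rabin witness that 1739 is composite.

1635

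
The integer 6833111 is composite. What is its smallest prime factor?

71

6833111 is odd.
Digit sum 23, not divisible by 3.
Ends in 1: not divisible by 5.
7: 6833111 = 7·976158 + 5
11: 6833111 = 11·621191 + 10
13: 6833111 = 13·525623 + 12
17: 6833111 = 17·401947 + 12
19: 6833111 = 19·359637 + 8
23: 6833111 = 23·297091 + 18
29: 6833111 = 29·235624 + 15
31: 6833111 = 31·220422 + 29
37: 6833111 = 37·184678 + 25
41: 6833111 = 41·166661 + 10
43: 6833111 = 43·158909 + 24
47: 6833111 = 47·145385 + 16
53: 6833111 = 53·128926 + 33
59: 6833111 = 59·115815 + 26
61: 6833111 = 61·112018 + 13
67: 6833111 = 67·101986 + 49
71: 6833111 = 71·96241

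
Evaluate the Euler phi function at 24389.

23548

Factor: 24389 = 29^3.
φ(24389) = 29^2·(29−1) = 23548.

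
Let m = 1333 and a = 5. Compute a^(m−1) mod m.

5^1 ≡ 5 (mod 1333)
5^2 ≡ 5^2 = 25 ≡ 25 (mod 1333)
5^4 ≡ 25^2 = 625 ≡ 625 (mod 1333)
5^8 ≡ 625^2 = 390625 ≡ 56 (mod 1333)
5^16 ≡ 56^2 = 3136 ≡ 470 (mod 1333)
5^32 ≡ 470^2 = 220900 ≡ 955 (mod 1333)
5^64 ≡ 955^2 = 912025 ≡ 253 (mod 1333)
5^128 ≡ 253^2 = 64009 ≡ 25 (mod 1333)
5^256 ≡ 25^2 = 625 ≡ 625 (mod 1333)
5^512 ≡ 625^2 = 390625 ≡ 56 (mod 1333)
5^1024 ≡ 56^2 = 3136 ≡ 470 (mod 1333)
1332 = 1024 + 256 + 32 + 16 + 4 in binary powers of 2.
So 5^1332 ≡ 470 · 625 · 955 · 470 · 625 ≡ 838 (mod 1333).
Since 838 ≠ 1, base 5 is a Fermat witness: 1333 is composite.

838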